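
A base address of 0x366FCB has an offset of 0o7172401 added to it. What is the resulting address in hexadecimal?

0x5364CC

0o7172401 = 0x1CF501 in hexadecimal.
Add column by column in base 16, right to left:
  B+1 = C
  C+0 = C
  F+5 = 4 carry 1
  6+F+1 = 6 carry 1
  6+C+1 = 3 carry 1
  3+1+1 = 5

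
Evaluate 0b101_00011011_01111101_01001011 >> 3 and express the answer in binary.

Right shift by 3: drop the 3 least-significant bits.

0b101000110110111110101001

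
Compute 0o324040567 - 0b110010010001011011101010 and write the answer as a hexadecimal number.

0x2872A8D

0o324040567 = 0x3504177 in hexadecimal.
0b110010010001011011101010 = 0xC916EA in hexadecimal.
Subtract column by column in base 16:
  7-A → D (borrow)
  7-E-1 → 8 (borrow)
  1-6-1 → A (borrow)
  4-1-1 → 2
  0-9 → 7 (borrow)
  5-C-1 → 8 (borrow)
  3-0-1 → 2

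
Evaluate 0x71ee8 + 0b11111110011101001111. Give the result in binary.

0b101110000011000110111

0x71ee8 = 0b1110001111011101000 in binary.
Add column by column in base 2, right to left:
  0+1 = 1
  0+1 = 1
  0+1 = 1
  1+1 = 0 carry 1
  0+0+1 = 1
  1+0 = 1
  1+1 = 0 carry 1
  1+0+1 = 0 carry 1
  0+1+1 = 0 carry 1
  1+1+1 = 1 carry 1
  1+1+1 = 1 carry 1
  1+0+1 = 0 carry 1
  1+0+1 = 0 carry 1
  0+1+1 = 0 carry 1
  0+1+1 = 0 carry 1
  0+1+1 = 0 carry 1
  1+1+1 = 1 carry 1
  1+1+1 = 1 carry 1
  1+1+1 = 1 carry 1
  0+1+1 = 0 carry 1
  final carry 1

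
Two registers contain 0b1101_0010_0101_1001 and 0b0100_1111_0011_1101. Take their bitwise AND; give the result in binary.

AND bit by bit (1 only where both bits are 1):
  1101001001011001
& 0100111100111101
= 0100001000011001

0b0100001000011001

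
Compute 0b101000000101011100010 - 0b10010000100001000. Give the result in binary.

Subtract column by column in base 2:
  0-0 → 0
  1-0 → 1
  0-0 → 0
  0-1 → 1 (borrow)
  0-0-1 → 1 (borrow)
  1-0-1 → 0
  1-0 → 1
  1-0 → 1
  0-1 → 1 (borrow)
  1-0-1 → 0
  0-0 → 0
  1-0 → 1
  0-0 → 0
  0-1 → 1 (borrow)
  0-0-1 → 1 (borrow)
  0-0-1 → 1 (borrow)
  0-1-1 → 0 (borrow)
  0-0-1 → 1 (borrow)
  1-0-1 → 0
  0-0 → 0
  1-0 → 1

0b100101110100111011010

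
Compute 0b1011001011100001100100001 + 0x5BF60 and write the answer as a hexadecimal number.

0x16B8281

0b1011001011100001100100001 = 0x165C321 in hexadecimal.
Add column by column in base 16, right to left:
  1+0 = 1
  2+6 = 8
  3+F = 2 carry 1
  C+B+1 = 8 carry 1
  5+5+1 = B
  6+0 = 6
  1+0 = 1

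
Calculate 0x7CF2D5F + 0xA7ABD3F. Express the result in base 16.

Add column by column in base 16, right to left:
  F+F = E carry 1
  5+3+1 = 9
  D+D = A carry 1
  2+B+1 = E
  F+A = 9 carry 1
  C+7+1 = 4 carry 1
  7+A+1 = 2 carry 1
  final carry 1

0x1249EA9E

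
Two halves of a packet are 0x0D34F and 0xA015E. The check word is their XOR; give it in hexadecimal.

0xAD211

XOR each hex digit independently (no carries):
  0^A=A, D^0=D, 3^1=2, 4^5=1, F^E=1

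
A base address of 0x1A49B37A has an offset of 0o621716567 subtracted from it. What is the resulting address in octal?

0x1A49B37A = 0o3222331572 in octal.
Subtract column by column in base 8:
  2-7 → 3 (borrow)
  7-6-1 → 0
  5-5 → 0
  1-6 → 3 (borrow)
  3-1-1 → 1
  3-7 → 4 (borrow)
  2-1-1 → 0
  2-2 → 0
  2-6 → 4 (borrow)
  3-0-1 → 2

0o2400413003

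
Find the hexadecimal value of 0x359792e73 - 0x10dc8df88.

Subtract column by column in base 16:
  3-8 → b (borrow)
  7-8-1 → e (borrow)
  e-f-1 → e (borrow)
  2-d-1 → 4 (borrow)
  9-8-1 → 0
  7-c → b (borrow)
  9-d-1 → b (borrow)
  5-0-1 → 4
  3-1 → 2

0x24bb04eeb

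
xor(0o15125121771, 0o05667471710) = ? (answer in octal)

XOR each oct digit independently (no carries):
  1^0=1, 5^5=0, 1^6=7, 2^6=4, 5^7=2, 1^4=5, 2^7=5, 1^1=0, 7^7=0, 7^1=6, 1^0=1

0o10742550061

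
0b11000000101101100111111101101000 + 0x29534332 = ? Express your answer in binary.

0b11101010000010011100001010011010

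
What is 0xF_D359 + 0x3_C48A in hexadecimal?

0x1397E3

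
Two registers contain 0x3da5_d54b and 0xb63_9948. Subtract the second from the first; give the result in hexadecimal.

0x32423c03

Subtract column by column in base 16:
  b-8 → 3
  4-4 → 0
  5-9 → c (borrow)
  d-9-1 → 3
  5-3 → 2
  a-6 → 4
  d-b → 2
  3-0 → 3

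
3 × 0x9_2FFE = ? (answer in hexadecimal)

Multiply each base-16 digit by 3, carrying:
  E×3 = 42 → write A carry 2
  F×3+2 = 47 → write F carry 2
  F×3+2 = 47 → write F carry 2
  2×3+2 = 8 → write 8
  9×3 = 27 → write B carry 1
  remaining carry: 1

0x1B8FFA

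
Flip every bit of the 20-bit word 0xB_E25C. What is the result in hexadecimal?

0x41DA3

Each hex digit d becomes F−d:
  B→4, E→1, 2→D, 5→A, C→3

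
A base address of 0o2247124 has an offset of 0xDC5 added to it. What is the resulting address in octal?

0o2256031

0xDC5 = 0o6705 in octal.
Add column by column in base 8, right to left:
  4+5 = 1 carry 1
  2+0+1 = 3
  1+7 = 0 carry 1
  7+6+1 = 6 carry 1
  4+0+1 = 5
  2+0 = 2
  2+0 = 2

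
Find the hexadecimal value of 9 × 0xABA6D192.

0x608DD5E22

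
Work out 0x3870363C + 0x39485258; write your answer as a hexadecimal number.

Add column by column in base 16, right to left:
  C+8 = 4 carry 1
  3+5+1 = 9
  6+2 = 8
  3+5 = 8
  0+8 = 8
  7+4 = B
  8+9 = 1 carry 1
  3+3+1 = 7

0x71B88894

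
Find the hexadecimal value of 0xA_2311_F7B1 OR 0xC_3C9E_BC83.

0xE3F9FFFB3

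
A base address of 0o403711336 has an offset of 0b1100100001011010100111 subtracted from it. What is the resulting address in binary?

0b11110111010111110000110111

0o403711336 = 0b100000011111001001011011110 in binary.
Subtract column by column in base 2:
  0-1 → 1 (borrow)
  1-1-1 → 1 (borrow)
  1-1-1 → 1 (borrow)
  1-0-1 → 0
  1-0 → 1
  0-1 → 1 (borrow)
  1-0-1 → 0
  1-1 → 0
  0-0 → 0
  1-1 → 0
  0-1 → 1 (borrow)
  0-0-1 → 1 (borrow)
  1-1-1 → 1 (borrow)
  0-0-1 → 1 (borrow)
  0-0-1 → 1 (borrow)
  1-0-1 → 0
  1-0 → 1
  1-1 → 0
  1-0 → 1
  1-0 → 1
  0-1 → 1 (borrow)
  0-1-1 → 0 (borrow)
  0-0-1 → 1 (borrow)
  0-0-1 → 1 (borrow)
  0-0-1 → 1 (borrow)
  0-0-1 → 1 (borrow)
  1-0-1 → 0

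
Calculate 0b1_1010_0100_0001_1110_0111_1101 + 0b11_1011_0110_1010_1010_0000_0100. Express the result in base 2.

Add column by column in base 2, right to left:
  1+0 = 1
  0+0 = 0
  1+1 = 0 carry 1
  1+0+1 = 0 carry 1
  1+0+1 = 0 carry 1
  1+0+1 = 0 carry 1
  1+0+1 = 0 carry 1
  0+0+1 = 1
  0+0 = 0
  1+1 = 0 carry 1
  1+0+1 = 0 carry 1
  1+1+1 = 1 carry 1
  1+0+1 = 0 carry 1
  0+1+1 = 0 carry 1
  0+0+1 = 1
  0+1 = 1
  0+0 = 0
  0+1 = 1
  1+1 = 0 carry 1
  0+0+1 = 1
  0+1 = 1
  1+1 = 0 carry 1
  0+0+1 = 1
  1+1 = 0 carry 1
  1+1+1 = 1 carry 1
  0+1+1 = 0 carry 1
  final carry 1

0b101010110101100100010000001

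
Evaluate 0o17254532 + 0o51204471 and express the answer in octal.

Add column by column in base 8, right to left:
  2+1 = 3
  3+7 = 2 carry 1
  5+4+1 = 2 carry 1
  4+4+1 = 1 carry 1
  5+0+1 = 6
  2+2 = 4
  7+1 = 0 carry 1
  1+5+1 = 7

0o70461223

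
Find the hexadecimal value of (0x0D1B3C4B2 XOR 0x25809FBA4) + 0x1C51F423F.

First 0x0D1B3C4B2 XOR 0x25809FBA4 = 0x289BA3F16.
Add column by column in base 16, right to left:
  6+F = 5 carry 1
  1+3+1 = 5
  F+2 = 1 carry 1
  3+4+1 = 8
  A+F = 9 carry 1
  B+1+1 = D
  9+5 = E
  8+C = 4 carry 1
  2+1+1 = 4

0x44ED98155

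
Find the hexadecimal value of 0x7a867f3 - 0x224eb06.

Subtract column by column in base 16:
  3-6 → d (borrow)
  f-0-1 → e
  7-b → c (borrow)
  6-e-1 → 7 (borrow)
  8-4-1 → 3
  a-2 → 8
  7-2 → 5

0x5837ced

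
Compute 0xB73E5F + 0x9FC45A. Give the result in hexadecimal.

Add column by column in base 16, right to left:
  F+A = 9 carry 1
  5+5+1 = B
  E+4 = 2 carry 1
  3+C+1 = 0 carry 1
  7+F+1 = 7 carry 1
  B+9+1 = 5 carry 1
  final carry 1

0x15702B9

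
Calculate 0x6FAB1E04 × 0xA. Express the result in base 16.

Multiply each base-16 digit by 10, carrying:
  4×10 = 40 → write 8 carry 2
  0×10+2 = 2 → write 2
  E×10 = 140 → write C carry 8
  1×10+8 = 18 → write 2 carry 1
  B×10+1 = 111 → write F carry 6
  A×10+6 = 106 → write A carry 6
  F×10+6 = 156 → write C carry 9
  6×10+9 = 69 → write 5 carry 4
  remaining carry: 4

0x45CAF2C28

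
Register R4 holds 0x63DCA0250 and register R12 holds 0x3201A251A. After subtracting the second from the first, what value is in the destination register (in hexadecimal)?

0x31DAFDD36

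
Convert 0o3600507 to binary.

0b11110000000101000111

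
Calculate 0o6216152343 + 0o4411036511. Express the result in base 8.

0o12627211054

Add column by column in base 8, right to left:
  3+1 = 4
  4+1 = 5
  3+5 = 0 carry 1
  2+6+1 = 1 carry 1
  5+3+1 = 1 carry 1
  1+0+1 = 2
  6+1 = 7
  1+1 = 2
  2+4 = 6
  6+4 = 2 carry 1
  final carry 1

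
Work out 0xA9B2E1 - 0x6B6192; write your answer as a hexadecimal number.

0x3E514F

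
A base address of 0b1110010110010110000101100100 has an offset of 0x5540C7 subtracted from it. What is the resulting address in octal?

0o1601020235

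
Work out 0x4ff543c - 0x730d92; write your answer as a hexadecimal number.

Subtract column by column in base 16:
  c-2 → a
  3-9 → a (borrow)
  4-d-1 → 6 (borrow)
  5-0-1 → 4
  f-3 → c
  f-7 → 8
  4-0 → 4

0x48c46aa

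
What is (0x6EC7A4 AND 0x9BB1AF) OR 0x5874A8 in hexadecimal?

0x5AF5AC

0x6EC7A4 AND 0x9BB1AF = 0x0A81A4.
Then OR with 0x5874A8.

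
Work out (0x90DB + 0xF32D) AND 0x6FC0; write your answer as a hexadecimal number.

Add column by column in base 16, right to left:
  B+D = 8 carry 1
  D+2+1 = 0 carry 1
  0+3+1 = 4
  9+F = 8 carry 1
  final carry 1
Sum = 0x18408; now AND with 0x6FC0:
  1&0=0, 8&6=0, 4&F=4, 0&C=0, 8&0=0

0x400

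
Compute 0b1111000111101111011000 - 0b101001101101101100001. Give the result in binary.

Subtract column by column in base 2:
  0-1 → 1 (borrow)
  0-0-1 → 1 (borrow)
  0-0-1 → 1 (borrow)
  1-0-1 → 0
  1-0 → 1
  0-1 → 1 (borrow)
  1-1-1 → 1 (borrow)
  1-0-1 → 0
  1-1 → 0
  1-1 → 0
  0-0 → 0
  1-1 → 0
  1-1 → 0
  1-0 → 1
  1-1 → 0
  0-1 → 1 (borrow)
  0-0-1 → 1 (borrow)
  0-0-1 → 1 (borrow)
  1-1-1 → 1 (borrow)
  1-0-1 → 0
  1-1 → 0
  1-0 → 1

0b1001111010000001110111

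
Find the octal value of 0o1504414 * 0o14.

Multiply each base-8 digit by 12, carrying:
  4×12 = 48 → write 0 carry 6
  1×12+6 = 18 → write 2 carry 2
  4×12+2 = 50 → write 2 carry 6
  4×12+6 = 54 → write 6 carry 6
  0×12+6 = 6 → write 6
  5×12 = 60 → write 4 carry 7
  1×12+7 = 19 → write 3 carry 2
  remaining carry: 2

0o23466220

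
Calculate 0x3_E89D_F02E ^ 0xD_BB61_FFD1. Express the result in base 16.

0xE53FC0FFF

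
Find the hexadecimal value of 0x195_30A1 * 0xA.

0xFD3E64A

Multiply each base-16 digit by 10, carrying:
  1×10 = 10 → write A
  A×10 = 100 → write 4 carry 6
  0×10+6 = 6 → write 6
  3×10 = 30 → write E carry 1
  5×10+1 = 51 → write 3 carry 3
  9×10+3 = 93 → write D carry 5
  1×10+5 = 15 → write F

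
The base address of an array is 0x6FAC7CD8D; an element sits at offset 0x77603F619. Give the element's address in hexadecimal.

Add column by column in base 16, right to left:
  D+9 = 6 carry 1
  8+1+1 = A
  D+6 = 3 carry 1
  C+F+1 = C carry 1
  7+3+1 = B
  C+0 = C
  A+6 = 0 carry 1
  F+7+1 = 7 carry 1
  6+7+1 = E

0xE70CBC3A6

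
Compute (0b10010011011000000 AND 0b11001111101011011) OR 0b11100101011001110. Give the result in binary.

0b11100111011001110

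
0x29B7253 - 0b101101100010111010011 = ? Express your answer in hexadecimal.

0b101101100010111010011 = 0x16C5D3 in hexadecimal.
Subtract column by column in base 16:
  3-3 → 0
  5-D → 8 (borrow)
  2-5-1 → C (borrow)
  7-C-1 → A (borrow)
  B-6-1 → 4
  9-1 → 8
  2-0 → 2

0x284AC80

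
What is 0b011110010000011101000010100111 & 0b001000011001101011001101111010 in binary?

0b001000010000001001000000100010

AND bit by bit (1 only where both bits are 1):
  011110010000011101000010100111
& 001000011001101011001101111010
= 001000010000001001000000100010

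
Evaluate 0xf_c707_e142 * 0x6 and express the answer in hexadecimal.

0x5eaa2f478c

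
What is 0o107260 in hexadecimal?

0x8EB0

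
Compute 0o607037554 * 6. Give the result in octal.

0o4452276210

Multiply each base-8 digit by 6, carrying:
  4×6 = 24 → write 0 carry 3
  5×6+3 = 33 → write 1 carry 4
  5×6+4 = 34 → write 2 carry 4
  7×6+4 = 46 → write 6 carry 5
  3×6+5 = 23 → write 7 carry 2
  0×6+2 = 2 → write 2
  7×6 = 42 → write 2 carry 5
  0×6+5 = 5 → write 5
  6×6 = 36 → write 4 carry 4
  remaining carry: 4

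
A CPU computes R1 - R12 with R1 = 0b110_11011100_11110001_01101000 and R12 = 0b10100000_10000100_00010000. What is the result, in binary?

Subtract column by column in base 2:
  0-0 → 0
  0-0 → 0
  0-0 → 0
  1-0 → 1
  0-1 → 1 (borrow)
  1-0-1 → 0
  1-0 → 1
  0-0 → 0
  1-0 → 1
  0-0 → 0
  0-1 → 1 (borrow)
  0-0-1 → 1 (borrow)
  1-0-1 → 0
  1-0 → 1
  1-0 → 1
  1-1 → 0
  0-0 → 0
  0-0 → 0
  1-0 → 1
  1-0 → 1
  1-0 → 1
  0-1 → 1 (borrow)
  1-0-1 → 0
  1-1 → 0
  0-0 → 0
  1-0 → 1
  1-0 → 1

0b110001111000110110101011000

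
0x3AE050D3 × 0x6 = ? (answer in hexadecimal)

0x16141E4F2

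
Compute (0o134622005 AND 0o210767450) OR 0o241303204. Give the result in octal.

0o251723204

0o134622005 AND 0o210767450 = 0o010622000.
Then OR with 0o241303204.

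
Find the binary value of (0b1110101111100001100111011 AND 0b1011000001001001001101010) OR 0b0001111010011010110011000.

0b1011111011011011110111010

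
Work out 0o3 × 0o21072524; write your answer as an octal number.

0o63257774

Multiply each base-8 digit by 3, carrying:
  4×3 = 12 → write 4 carry 1
  2×3+1 = 7 → write 7
  5×3 = 15 → write 7 carry 1
  2×3+1 = 7 → write 7
  7×3 = 21 → write 5 carry 2
  0×3+2 = 2 → write 2
  1×3 = 3 → write 3
  2×3 = 6 → write 6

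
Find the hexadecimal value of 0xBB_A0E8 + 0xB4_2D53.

Add column by column in base 16, right to left:
  8+3 = B
  E+5 = 3 carry 1
  0+D+1 = E
  A+2 = C
  B+4 = F
  B+B = 6 carry 1
  final carry 1

0x16FCE3B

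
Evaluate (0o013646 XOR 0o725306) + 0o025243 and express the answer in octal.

First 0o013646 XOR 0o725306 = 0o736540.
Add column by column in base 8, right to left:
  0+3 = 3
  4+4 = 0 carry 1
  5+2+1 = 0 carry 1
  6+5+1 = 4 carry 1
  3+2+1 = 6
  7+0 = 7

0o764003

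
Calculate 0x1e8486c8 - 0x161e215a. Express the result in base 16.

Subtract column by column in base 16:
  8-a → e (borrow)
  c-5-1 → 6
  6-1 → 5
  8-2 → 6
  4-e → 6 (borrow)
  8-1-1 → 6
  e-6 → 8
  1-1 → 0

0x866656e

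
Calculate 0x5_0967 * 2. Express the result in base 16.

0xa12ce

Multiply each base-16 digit by 2, carrying:
  7×2 = 14 → write e
  6×2 = 12 → write c
  9×2 = 18 → write 2 carry 1
  0×2+1 = 1 → write 1
  5×2 = 10 → write a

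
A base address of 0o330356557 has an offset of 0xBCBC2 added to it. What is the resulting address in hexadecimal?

0o330356557 = 0x361DD6F in hexadecimal.
Add column by column in base 16, right to left:
  F+2 = 1 carry 1
  6+C+1 = 3 carry 1
  D+B+1 = 9 carry 1
  D+C+1 = A carry 1
  1+B+1 = D
  6+0 = 6
  3+0 = 3

0x36DA931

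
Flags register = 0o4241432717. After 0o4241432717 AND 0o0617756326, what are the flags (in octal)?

AND each oct digit independently (no carries):
  4&0=0, 2&6=2, 4&1=0, 1&7=1, 4&7=4, 3&5=1, 2&6=2, 7&3=3, 1&2=0, 7&6=6

0o0201412306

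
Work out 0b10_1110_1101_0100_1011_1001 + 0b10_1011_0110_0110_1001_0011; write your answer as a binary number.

Add column by column in base 2, right to left:
  1+1 = 0 carry 1
  0+1+1 = 0 carry 1
  0+0+1 = 1
  1+0 = 1
  1+1 = 0 carry 1
  1+0+1 = 0 carry 1
  0+0+1 = 1
  1+1 = 0 carry 1
  0+0+1 = 1
  0+1 = 1
  1+1 = 0 carry 1
  0+0+1 = 1
  1+0 = 1
  0+1 = 1
  1+1 = 0 carry 1
  1+0+1 = 0 carry 1
  0+1+1 = 0 carry 1
  1+1+1 = 1 carry 1
  1+0+1 = 0 carry 1
  1+1+1 = 1 carry 1
  0+0+1 = 1
  1+1 = 0 carry 1
  final carry 1

0b10110100011101101001100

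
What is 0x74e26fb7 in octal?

Expand each hex digit to 4 bits: 7=0111 4=0100 e=1110 2=0010 6=0110 f=1111 b=1011 7=0111.
Group the bits in threes: 001 110 100 111 000 100 110 111 110 110 111 → 16470467667.

0o16470467667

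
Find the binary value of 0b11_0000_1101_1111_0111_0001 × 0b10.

0b11000011011111011100010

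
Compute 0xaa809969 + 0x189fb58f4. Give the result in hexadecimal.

Add column by column in base 16, right to left:
  9+4 = d
  6+f = 5 carry 1
  9+8+1 = 2 carry 1
  9+5+1 = f
  0+b = b
  8+f = 7 carry 1
  a+9+1 = 4 carry 1
  a+8+1 = 3 carry 1
  0+1+1 = 2

0x2347bf25d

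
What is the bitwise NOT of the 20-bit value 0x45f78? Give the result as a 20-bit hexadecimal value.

Each hex digit d becomes f−d:
  4→b, 5→a, f→0, 7→8, 8→7

0xba087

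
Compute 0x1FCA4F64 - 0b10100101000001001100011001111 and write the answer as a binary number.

0b1011001010011011011010010101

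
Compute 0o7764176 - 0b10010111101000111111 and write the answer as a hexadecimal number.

0o7764176 = 0x1FE87E in hexadecimal.
0b10010111101000111111 = 0x97A3F in hexadecimal.
Subtract column by column in base 16:
  E-F → F (borrow)
  7-3-1 → 3
  8-A → E (borrow)
  E-7-1 → 6
  F-9 → 6
  1-0 → 1

0x166E3F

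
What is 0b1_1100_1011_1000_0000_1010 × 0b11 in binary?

Multiply each base-2 digit by 3, carrying:
  0×3 = 0 → write 0
  1×3 = 3 → write 1 carry 1
  0×3+1 = 1 → write 1
  1×3 = 3 → write 1 carry 1
  0×3+1 = 1 → write 1
  0×3 = 0 → write 0
  0×3 = 0 → write 0
  0×3 = 0 → write 0
  0×3 = 0 → write 0
  0×3 = 0 → write 0
  0×3 = 0 → write 0
  1×3 = 3 → write 1 carry 1
  1×3+1 = 4 → write 0 carry 2
  1×3+2 = 5 → write 1 carry 2
  0×3+2 = 2 → write 0 carry 1
  1×3+1 = 4 → write 0 carry 2
  0×3+2 = 2 → write 0 carry 1
  0×3+1 = 1 → write 1
  1×3 = 3 → write 1 carry 1
  1×3+1 = 4 → write 0 carry 2
  1×3+2 = 5 → write 1 carry 2
  remaining carry: 10

0b10101100010100000011110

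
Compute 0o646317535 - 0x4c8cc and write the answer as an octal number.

0x4c8cc = 0o1144314 in octal.
Subtract column by column in base 8:
  5-4 → 1
  3-1 → 2
  5-3 → 2
  7-4 → 3
  1-4 → 5 (borrow)
  3-1-1 → 1
  6-1 → 5
  4-0 → 4
  6-0 → 6

0o645153221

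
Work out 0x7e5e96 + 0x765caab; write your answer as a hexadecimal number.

Add column by column in base 16, right to left:
  6+b = 1 carry 1
  9+a+1 = 4 carry 1
  e+a+1 = 9 carry 1
  5+c+1 = 2 carry 1
  e+5+1 = 4 carry 1
  7+6+1 = e
  0+7 = 7

0x7e42941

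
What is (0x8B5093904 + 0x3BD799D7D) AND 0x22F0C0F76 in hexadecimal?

0x22000600

Add column by column in base 16, right to left:
  4+D = 1 carry 1
  0+7+1 = 8
  9+D = 6 carry 1
  3+9+1 = D
  9+9 = 2 carry 1
  0+7+1 = 8
  5+D = 2 carry 1
  B+B+1 = 7 carry 1
  8+3+1 = C
Sum = 0xC7282D681; now AND with 0x22F0C0F76:
  C&2=0, 7&2=2, 2&F=2, 8&0=0, 2&C=0, D&0=0, 6&F=6, 8&7=0, 1&6=0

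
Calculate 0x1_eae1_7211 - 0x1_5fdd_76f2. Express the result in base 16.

0x8b03fb1f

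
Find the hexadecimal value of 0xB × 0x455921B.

Multiply each base-16 digit by 11, carrying:
  B×11 = 121 → write 9 carry 7
  1×11+7 = 18 → write 2 carry 1
  2×11+1 = 23 → write 7 carry 1
  9×11+1 = 100 → write 4 carry 6
  5×11+6 = 61 → write D carry 3
  5×11+3 = 58 → write A carry 3
  4×11+3 = 47 → write F carry 2
  remaining carry: 2

0x2FAD4729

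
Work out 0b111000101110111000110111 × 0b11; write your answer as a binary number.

Multiply each base-2 digit by 3, carrying:
  1×3 = 3 → write 1 carry 1
  1×3+1 = 4 → write 0 carry 2
  1×3+2 = 5 → write 1 carry 2
  0×3+2 = 2 → write 0 carry 1
  1×3+1 = 4 → write 0 carry 2
  1×3+2 = 5 → write 1 carry 2
  0×3+2 = 2 → write 0 carry 1
  0×3+1 = 1 → write 1
  0×3 = 0 → write 0
  1×3 = 3 → write 1 carry 1
  1×3+1 = 4 → write 0 carry 2
  1×3+2 = 5 → write 1 carry 2
  0×3+2 = 2 → write 0 carry 1
  1×3+1 = 4 → write 0 carry 2
  1×3+2 = 5 → write 1 carry 2
  1×3+2 = 5 → write 1 carry 2
  0×3+2 = 2 → write 0 carry 1
  1×3+1 = 4 → write 0 carry 2
  0×3+2 = 2 → write 0 carry 1
  0×3+1 = 1 → write 1
  0×3 = 0 → write 0
  1×3 = 3 → write 1 carry 1
  1×3+1 = 4 → write 0 carry 2
  1×3+2 = 5 → write 1 carry 2
  remaining carry: 10

0b10101010001100101010100101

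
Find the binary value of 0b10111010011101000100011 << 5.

0b1011101001110100010001100000

Left shift by 5: append 5 zero bits.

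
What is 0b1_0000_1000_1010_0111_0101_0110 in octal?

Group the bits in threes: 001 000 010 001 010 011 101 010 110 → 102123526.

0o102123526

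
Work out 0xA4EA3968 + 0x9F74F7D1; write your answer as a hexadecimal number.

0x1445F3139

Add column by column in base 16, right to left:
  8+1 = 9
  6+D = 3 carry 1
  9+7+1 = 1 carry 1
  3+F+1 = 3 carry 1
  A+4+1 = F
  E+7 = 5 carry 1
  4+F+1 = 4 carry 1
  A+9+1 = 4 carry 1
  final carry 1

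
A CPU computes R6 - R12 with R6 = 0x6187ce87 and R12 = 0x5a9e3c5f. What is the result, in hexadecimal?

0x6e99228

Subtract column by column in base 16:
  7-f → 8 (borrow)
  8-5-1 → 2
  e-c → 2
  c-3 → 9
  7-e → 9 (borrow)
  8-9-1 → e (borrow)
  1-a-1 → 6 (borrow)
  6-5-1 → 0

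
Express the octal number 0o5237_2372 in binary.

Each octal digit is 3 bits: 5=101 2=010 3=011 7=111 2=010 3=011 7=111 2=010.

0b101010011111010011111010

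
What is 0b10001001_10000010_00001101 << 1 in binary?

Left shift by 1: append 1 zero bit.

0b1000100110000010000011010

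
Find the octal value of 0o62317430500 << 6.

0o6231743050000

Shifting left by 6 bits = 2 oct digits: append 2 zeros.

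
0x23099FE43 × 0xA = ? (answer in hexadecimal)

0x15E603EE9E

Multiply each base-16 digit by 10, carrying:
  3×10 = 30 → write E carry 1
  4×10+1 = 41 → write 9 carry 2
  E×10+2 = 142 → write E carry 8
  F×10+8 = 158 → write E carry 9
  9×10+9 = 99 → write 3 carry 6
  9×10+6 = 96 → write 0 carry 6
  0×10+6 = 6 → write 6
  3×10 = 30 → write E carry 1
  2×10+1 = 21 → write 5 carry 1
  remaining carry: 1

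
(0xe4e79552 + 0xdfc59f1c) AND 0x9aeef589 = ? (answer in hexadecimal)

Add column by column in base 16, right to left:
  2+c = e
  5+1 = 6
  5+f = 4 carry 1
  9+9+1 = 3 carry 1
  7+5+1 = d
  e+c = a carry 1
  4+f+1 = 4 carry 1
  e+d+1 = c carry 1
  final carry 1
Sum = 0x1c4ad346e; now AND with 0x9aeef589:
  1&0=0, c&9=8, 4&a=0, a&e=a, d&e=c, 3&f=3, 4&5=4, 6&8=0, e&9=8

0x80ac3408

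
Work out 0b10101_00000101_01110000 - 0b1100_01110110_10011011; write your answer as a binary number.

0b10001000111011010101

Subtract column by column in base 2:
  0-1 → 1 (borrow)
  0-1-1 → 0 (borrow)
  0-0-1 → 1 (borrow)
  0-1-1 → 0 (borrow)
  1-1-1 → 1 (borrow)
  1-0-1 → 0
  1-0 → 1
  0-1 → 1 (borrow)
  1-0-1 → 0
  0-1 → 1 (borrow)
  1-1-1 → 1 (borrow)
  0-0-1 → 1 (borrow)
  0-1-1 → 0 (borrow)
  0-1-1 → 0 (borrow)
  0-1-1 → 0 (borrow)
  0-0-1 → 1 (borrow)
  1-0-1 → 0
  0-0 → 0
  1-1 → 0
  0-1 → 1 (borrow)
  1-0-1 → 0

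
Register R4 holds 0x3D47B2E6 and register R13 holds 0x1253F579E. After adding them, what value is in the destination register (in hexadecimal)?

Add column by column in base 16, right to left:
  6+E = 4 carry 1
  E+9+1 = 8 carry 1
  2+7+1 = A
  B+5 = 0 carry 1
  7+F+1 = 7 carry 1
  4+3+1 = 8
  D+5 = 2 carry 1
  3+2+1 = 6
  0+1 = 1

0x162870A84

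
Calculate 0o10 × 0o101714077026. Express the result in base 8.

0o1017140770260

Multiply each base-8 digit by 8, carrying:
  6×8 = 48 → write 0 carry 6
  2×8+6 = 22 → write 6 carry 2
  0×8+2 = 2 → write 2
  7×8 = 56 → write 0 carry 7
  7×8+7 = 63 → write 7 carry 7
  0×8+7 = 7 → write 7
  4×8 = 32 → write 0 carry 4
  1×8+4 = 12 → write 4 carry 1
  7×8+1 = 57 → write 1 carry 7
  1×8+7 = 15 → write 7 carry 1
  0×8+1 = 1 → write 1
  1×8 = 8 → write 0 carry 1
  remaining carry: 1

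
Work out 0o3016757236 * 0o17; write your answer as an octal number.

Multiply each base-8 digit by 15, carrying:
  6×15 = 90 → write 2 carry 11
  3×15+11 = 56 → write 0 carry 7
  2×15+7 = 37 → write 5 carry 4
  7×15+4 = 109 → write 5 carry 13
  5×15+13 = 88 → write 0 carry 11
  7×15+11 = 116 → write 4 carry 14
  6×15+14 = 104 → write 0 carry 13
  1×15+13 = 28 → write 4 carry 3
  0×15+3 = 3 → write 3
  3×15 = 45 → write 5 carry 5
  remaining carry: 5

0o55340405502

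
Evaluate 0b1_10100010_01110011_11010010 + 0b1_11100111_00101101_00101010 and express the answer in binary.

0b11100010011010000011111100

Add column by column in base 2, right to left:
  0+0 = 0
  1+1 = 0 carry 1
  0+0+1 = 1
  0+1 = 1
  1+0 = 1
  0+1 = 1
  1+0 = 1
  1+0 = 1
  1+1 = 0 carry 1
  1+0+1 = 0 carry 1
  0+1+1 = 0 carry 1
  0+1+1 = 0 carry 1
  1+0+1 = 0 carry 1
  1+1+1 = 1 carry 1
  1+0+1 = 0 carry 1
  0+0+1 = 1
  0+1 = 1
  1+1 = 0 carry 1
  0+1+1 = 0 carry 1
  0+0+1 = 1
  0+0 = 0
  1+1 = 0 carry 1
  0+1+1 = 0 carry 1
  1+1+1 = 1 carry 1
  1+1+1 = 1 carry 1
  final carry 1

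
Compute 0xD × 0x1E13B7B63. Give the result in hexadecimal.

0x1870054407

Multiply each base-16 digit by 13, carrying:
  3×13 = 39 → write 7 carry 2
  6×13+2 = 80 → write 0 carry 5
  B×13+5 = 148 → write 4 carry 9
  7×13+9 = 100 → write 4 carry 6
  B×13+6 = 149 → write 5 carry 9
  3×13+9 = 48 → write 0 carry 3
  1×13+3 = 16 → write 0 carry 1
  E×13+1 = 183 → write 7 carry 11
  1×13+11 = 24 → write 8 carry 1
  remaining carry: 1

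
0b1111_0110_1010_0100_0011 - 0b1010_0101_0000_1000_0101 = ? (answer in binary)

0b1010001100110111110

Subtract column by column in base 2:
  1-1 → 0
  1-0 → 1
  0-1 → 1 (borrow)
  0-0-1 → 1 (borrow)
  0-0-1 → 1 (borrow)
  0-0-1 → 1 (borrow)
  1-0-1 → 0
  0-1 → 1 (borrow)
  0-0-1 → 1 (borrow)
  1-0-1 → 0
  0-0 → 0
  1-0 → 1
  0-1 → 1 (borrow)
  1-0-1 → 0
  1-1 → 0
  0-0 → 0
  1-0 → 1
  1-1 → 0
  1-0 → 1
  1-1 → 0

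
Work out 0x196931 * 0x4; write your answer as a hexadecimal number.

Multiply each base-16 digit by 4, carrying:
  1×4 = 4 → write 4
  3×4 = 12 → write C
  9×4 = 36 → write 4 carry 2
  6×4+2 = 26 → write A carry 1
  9×4+1 = 37 → write 5 carry 2
  1×4+2 = 6 → write 6

0x65A4C4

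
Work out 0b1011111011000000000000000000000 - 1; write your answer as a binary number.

0b1011111010111111111111111111111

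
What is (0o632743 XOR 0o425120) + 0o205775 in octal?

First 0o632743 XOR 0o425120 = 0o217663.
Add column by column in base 8, right to left:
  3+5 = 0 carry 1
  6+7+1 = 6 carry 1
  6+7+1 = 6 carry 1
  7+5+1 = 5 carry 1
  1+0+1 = 2
  2+2 = 4

0o425660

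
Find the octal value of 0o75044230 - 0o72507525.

Subtract column by column in base 8:
  0-5 → 3 (borrow)
  3-2-1 → 0
  2-5 → 5 (borrow)
  4-7-1 → 4 (borrow)
  4-0-1 → 3
  0-5 → 3 (borrow)
  5-2-1 → 2
  7-7 → 0

0o2334503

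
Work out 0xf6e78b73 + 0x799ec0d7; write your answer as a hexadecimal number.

Add column by column in base 16, right to left:
  3+7 = a
  7+d = 4 carry 1
  b+0+1 = c
  8+c = 4 carry 1
  7+e+1 = 6 carry 1
  e+9+1 = 8 carry 1
  6+9+1 = 0 carry 1
  f+7+1 = 7 carry 1
  final carry 1

0x170864c4a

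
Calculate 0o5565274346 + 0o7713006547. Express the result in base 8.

Add column by column in base 8, right to left:
  6+7 = 5 carry 1
  4+4+1 = 1 carry 1
  3+5+1 = 1 carry 1
  4+6+1 = 3 carry 1
  7+0+1 = 0 carry 1
  2+0+1 = 3
  5+3 = 0 carry 1
  6+1+1 = 0 carry 1
  5+7+1 = 5 carry 1
  5+7+1 = 5 carry 1
  final carry 1

0o15500303115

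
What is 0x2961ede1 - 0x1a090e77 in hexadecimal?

Subtract column by column in base 16:
  1-7 → a (borrow)
  e-7-1 → 6
  d-e → f (borrow)
  e-0-1 → d
  1-9 → 8 (borrow)
  6-0-1 → 5
  9-a → f (borrow)
  2-1-1 → 0

0xf58df6a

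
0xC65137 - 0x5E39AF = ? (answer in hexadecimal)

0x681788

Subtract column by column in base 16:
  7-F → 8 (borrow)
  3-A-1 → 8 (borrow)
  1-9-1 → 7 (borrow)
  5-3-1 → 1
  6-E → 8 (borrow)
  C-5-1 → 6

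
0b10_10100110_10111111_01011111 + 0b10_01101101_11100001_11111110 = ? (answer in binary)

Add column by column in base 2, right to left:
  1+0 = 1
  1+1 = 0 carry 1
  1+1+1 = 1 carry 1
  1+1+1 = 1 carry 1
  1+1+1 = 1 carry 1
  0+1+1 = 0 carry 1
  1+1+1 = 1 carry 1
  0+1+1 = 0 carry 1
  1+1+1 = 1 carry 1
  1+0+1 = 0 carry 1
  1+0+1 = 0 carry 1
  1+0+1 = 0 carry 1
  1+0+1 = 0 carry 1
  1+1+1 = 1 carry 1
  0+1+1 = 0 carry 1
  1+1+1 = 1 carry 1
  0+1+1 = 0 carry 1
  1+0+1 = 0 carry 1
  1+1+1 = 1 carry 1
  0+1+1 = 0 carry 1
  0+0+1 = 1
  1+1 = 0 carry 1
  0+1+1 = 0 carry 1
  1+0+1 = 0 carry 1
  0+0+1 = 1
  1+1 = 0 carry 1
  final carry 1

0b101000101001010000101011101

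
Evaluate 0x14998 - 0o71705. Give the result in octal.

0x14998 = 0o244630 in octal.
Subtract column by column in base 8:
  0-5 → 3 (borrow)
  3-0-1 → 2
  6-7 → 7 (borrow)
  4-1-1 → 2
  4-7 → 5 (borrow)
  2-0-1 → 1

0o152723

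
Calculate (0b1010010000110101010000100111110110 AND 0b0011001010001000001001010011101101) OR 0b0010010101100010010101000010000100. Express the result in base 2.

0b10010101100010010101000011100100

0b1010010000110101010000100111110110 AND 0b0011001010001000001001010011101101 = 0b0010000000000000000000000011100100.
Then OR with 0b0010010101100010010101000010000100.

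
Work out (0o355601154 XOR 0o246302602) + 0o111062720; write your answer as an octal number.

0o224566676

First 0o355601154 XOR 0o246302602 = 0o113503756.
Add column by column in base 8, right to left:
  6+0 = 6
  5+2 = 7
  7+7 = 6 carry 1
  3+2+1 = 6
  0+6 = 6
  5+0 = 5
  3+1 = 4
  1+1 = 2
  1+1 = 2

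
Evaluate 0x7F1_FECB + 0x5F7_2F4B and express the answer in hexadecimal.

Add column by column in base 16, right to left:
  B+B = 6 carry 1
  C+4+1 = 1 carry 1
  E+F+1 = E carry 1
  F+2+1 = 2 carry 1
  1+7+1 = 9
  F+F = E carry 1
  7+5+1 = D

0xDE92E16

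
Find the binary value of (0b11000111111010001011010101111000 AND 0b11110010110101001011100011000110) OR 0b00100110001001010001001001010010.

0b11000111111010001011010101111000 AND 0b11110010110101001011100011000110 = 0b11000010110000001011000001000000.
Then OR with 0b00100110001001010001001001010010.

0b11100110111001011011001001010010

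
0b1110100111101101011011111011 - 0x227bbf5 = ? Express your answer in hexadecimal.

0b1110100111101101011011111011 = 0xe9ed6fb in hexadecimal.
Subtract column by column in base 16:
  b-5 → 6
  f-f → 0
  6-b → b (borrow)
  d-b-1 → 1
  e-7 → 7
  9-2 → 7
  e-2 → c

0xc771b06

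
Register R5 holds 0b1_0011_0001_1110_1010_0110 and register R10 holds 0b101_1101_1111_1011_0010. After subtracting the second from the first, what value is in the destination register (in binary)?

0b11010011111011110100

Subtract column by column in base 2:
  0-0 → 0
  1-1 → 0
  1-0 → 1
  0-0 → 0
  0-1 → 1 (borrow)
  1-1-1 → 1 (borrow)
  0-0-1 → 1 (borrow)
  1-1-1 → 1 (borrow)
  0-1-1 → 0 (borrow)
  1-1-1 → 1 (borrow)
  1-1-1 → 1 (borrow)
  1-1-1 → 1 (borrow)
  1-1-1 → 1 (borrow)
  0-0-1 → 1 (borrow)
  0-1-1 → 0 (borrow)
  0-1-1 → 0 (borrow)
  1-1-1 → 1 (borrow)
  1-0-1 → 0
  0-1 → 1 (borrow)
  0-0-1 → 1 (borrow)
  1-0-1 → 0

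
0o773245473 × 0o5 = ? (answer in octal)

0o4750474047

Multiply each base-8 digit by 5, carrying:
  3×5 = 15 → write 7 carry 1
  7×5+1 = 36 → write 4 carry 4
  4×5+4 = 24 → write 0 carry 3
  5×5+3 = 28 → write 4 carry 3
  4×5+3 = 23 → write 7 carry 2
  2×5+2 = 12 → write 4 carry 1
  3×5+1 = 16 → write 0 carry 2
  7×5+2 = 37 → write 5 carry 4
  7×5+4 = 39 → write 7 carry 4
  remaining carry: 4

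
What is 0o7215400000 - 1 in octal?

0o7215377777

The trailing 5 digits are 0, so subtracting 1 borrows through: they become 7 and the next digit up decrements.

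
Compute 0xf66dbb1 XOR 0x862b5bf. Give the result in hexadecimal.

0x7046e0e

XOR each hex digit independently (no carries):
  f^8=7, 6^6=0, 6^2=4, d^b=6, b^5=e, b^b=0, 1^f=e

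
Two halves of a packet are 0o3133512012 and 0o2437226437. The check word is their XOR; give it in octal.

XOR each oct digit independently (no carries):
  3^2=1, 1^4=5, 3^3=0, 3^7=4, 5^2=7, 1^2=3, 2^6=4, 0^4=4, 1^3=2, 2^7=5

0o1504734425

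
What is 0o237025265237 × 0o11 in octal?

0o2627300137627

Multiply each base-8 digit by 9, carrying:
  7×9 = 63 → write 7 carry 7
  3×9+7 = 34 → write 2 carry 4
  2×9+4 = 22 → write 6 carry 2
  5×9+2 = 47 → write 7 carry 5
  6×9+5 = 59 → write 3 carry 7
  2×9+7 = 25 → write 1 carry 3
  5×9+3 = 48 → write 0 carry 6
  2×9+6 = 24 → write 0 carry 3
  0×9+3 = 3 → write 3
  7×9 = 63 → write 7 carry 7
  3×9+7 = 34 → write 2 carry 4
  2×9+4 = 22 → write 6 carry 2
  remaining carry: 2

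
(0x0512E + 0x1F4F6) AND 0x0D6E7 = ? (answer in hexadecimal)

0x4624

Add column by column in base 16, right to left:
  E+6 = 4 carry 1
  2+F+1 = 2 carry 1
  1+4+1 = 6
  5+F = 4 carry 1
  0+1+1 = 2
Sum = 0x24624; now AND with 0x0D6E7:
  2&0=0, 4&D=4, 6&6=6, 2&E=2, 4&7=4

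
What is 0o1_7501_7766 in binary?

Each octal digit is 3 bits: 1=001 7=111 5=101 0=000 1=001 7=111 7=111 6=110 6=110.

0b1111101000001111111110110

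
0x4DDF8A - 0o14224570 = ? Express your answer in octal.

0x4DDF8A = 0o23357612 in octal.
Subtract column by column in base 8:
  2-0 → 2
  1-7 → 2 (borrow)
  6-5-1 → 0
  7-4 → 3
  5-2 → 3
  3-2 → 1
  3-4 → 7 (borrow)
  2-1-1 → 0

0o7133022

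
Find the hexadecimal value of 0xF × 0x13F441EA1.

Multiply each base-16 digit by 15, carrying:
  1×15 = 15 → write F
  A×15 = 150 → write 6 carry 9
  E×15+9 = 219 → write B carry 13
  1×15+13 = 28 → write C carry 1
  4×15+1 = 61 → write D carry 3
  4×15+3 = 63 → write F carry 3
  F×15+3 = 228 → write 4 carry 14
  3×15+14 = 59 → write B carry 3
  1×15+3 = 18 → write 2 carry 1
  remaining carry: 1

0x12B4FDCB6F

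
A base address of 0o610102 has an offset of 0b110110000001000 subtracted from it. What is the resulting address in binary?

0b101010010000111010

0o610102 = 0b110001000001000010 in binary.
Subtract column by column in base 2:
  0-0 → 0
  1-0 → 1
  0-0 → 0
  0-1 → 1 (borrow)
  0-0-1 → 1 (borrow)
  0-0-1 → 1 (borrow)
  1-0-1 → 0
  0-0 → 0
  0-0 → 0
  0-0 → 0
  0-1 → 1 (borrow)
  0-1-1 → 0 (borrow)
  1-0-1 → 0
  0-1 → 1 (borrow)
  0-1-1 → 0 (borrow)
  0-0-1 → 1 (borrow)
  1-0-1 → 0
  1-0 → 1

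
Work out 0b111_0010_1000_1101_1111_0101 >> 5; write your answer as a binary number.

0b111001010001101111

Right shift by 5: drop the 5 least-significant bits.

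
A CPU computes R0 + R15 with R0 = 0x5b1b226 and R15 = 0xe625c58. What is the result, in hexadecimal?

0x14140e7e

Add column by column in base 16, right to left:
  6+8 = e
  2+5 = 7
  2+c = e
  b+5 = 0 carry 1
  1+2+1 = 4
  b+6 = 1 carry 1
  5+e+1 = 4 carry 1
  final carry 1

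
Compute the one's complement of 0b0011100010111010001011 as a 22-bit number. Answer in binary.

0b1100011101000101110100

Invert each bit: 0011100010111010001011 → 1100011101000101110100.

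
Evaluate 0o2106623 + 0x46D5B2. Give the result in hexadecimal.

0x4F6345

0o2106623 = 0x88D93 in hexadecimal.
Add column by column in base 16, right to left:
  3+2 = 5
  9+B = 4 carry 1
  D+5+1 = 3 carry 1
  8+D+1 = 6 carry 1
  8+6+1 = F
  0+4 = 4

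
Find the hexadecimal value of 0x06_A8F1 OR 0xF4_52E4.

OR each hex digit independently (no carries):
  0|F=F, 6|4=6, A|5=F, 8|2=A, F|E=F, 1|4=5

0xF6FAF5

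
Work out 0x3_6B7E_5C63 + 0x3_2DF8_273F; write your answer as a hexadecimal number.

0x6997683A2

Add column by column in base 16, right to left:
  3+F = 2 carry 1
  6+3+1 = A
  C+7 = 3 carry 1
  5+2+1 = 8
  E+8 = 6 carry 1
  7+F+1 = 7 carry 1
  B+D+1 = 9 carry 1
  6+2+1 = 9
  3+3 = 6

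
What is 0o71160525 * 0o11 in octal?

0o1002765775

Multiply each base-8 digit by 9, carrying:
  5×9 = 45 → write 5 carry 5
  2×9+5 = 23 → write 7 carry 2
  5×9+2 = 47 → write 7 carry 5
  0×9+5 = 5 → write 5
  6×9 = 54 → write 6 carry 6
  1×9+6 = 15 → write 7 carry 1
  1×9+1 = 10 → write 2 carry 1
  7×9+1 = 64 → write 0 carry 8
  remaining carry: 10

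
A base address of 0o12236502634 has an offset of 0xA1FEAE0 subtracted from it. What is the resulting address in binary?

0b1001000010110101001101010111100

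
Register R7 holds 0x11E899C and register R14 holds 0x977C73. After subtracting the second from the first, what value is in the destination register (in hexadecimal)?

Subtract column by column in base 16:
  C-3 → 9
  9-7 → 2
  9-C → D (borrow)
  8-7-1 → 0
  E-7 → 7
  1-9 → 8 (borrow)
  1-0-1 → 0

0x870D29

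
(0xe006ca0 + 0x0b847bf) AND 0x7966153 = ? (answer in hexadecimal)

0x6902053

Add column by column in base 16, right to left:
  0+f = f
  a+b = 5 carry 1
  c+7+1 = 4 carry 1
  6+4+1 = b
  0+8 = 8
  0+b = b
  e+0 = e
Sum = 0xeb8b45f; now AND with 0x7966153:
  e&7=6, b&9=9, 8&6=0, b&6=2, 4&1=0, 5&5=5, f&3=3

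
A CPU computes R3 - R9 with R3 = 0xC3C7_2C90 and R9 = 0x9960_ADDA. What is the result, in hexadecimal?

0x2A667EB6

Subtract column by column in base 16:
  0-A → 6 (borrow)
  9-D-1 → B (borrow)
  C-D-1 → E (borrow)
  2-A-1 → 7 (borrow)
  7-0-1 → 6
  C-6 → 6
  3-9 → A (borrow)
  C-9-1 → 2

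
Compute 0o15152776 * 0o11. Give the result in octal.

Multiply each base-8 digit by 9, carrying:
  6×9 = 54 → write 6 carry 6
  7×9+6 = 69 → write 5 carry 8
  7×9+8 = 71 → write 7 carry 8
  2×9+8 = 26 → write 2 carry 3
  5×9+3 = 48 → write 0 carry 6
  1×9+6 = 15 → write 7 carry 1
  5×9+1 = 46 → write 6 carry 5
  1×9+5 = 14 → write 6 carry 1
  remaining carry: 1

0o166702756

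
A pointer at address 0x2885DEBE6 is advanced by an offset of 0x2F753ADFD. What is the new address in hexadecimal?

0x57FB199E3

Add column by column in base 16, right to left:
  6+D = 3 carry 1
  E+F+1 = E carry 1
  B+D+1 = 9 carry 1
  E+A+1 = 9 carry 1
  D+3+1 = 1 carry 1
  5+5+1 = B
  8+7 = F
  8+F = 7 carry 1
  2+2+1 = 5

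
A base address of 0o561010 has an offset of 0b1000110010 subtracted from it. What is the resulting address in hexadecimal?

0o561010 = 0x2e208 in hexadecimal.
0b1000110010 = 0x232 in hexadecimal.
Subtract column by column in base 16:
  8-2 → 6
  0-3 → d (borrow)
  2-2-1 → f (borrow)
  e-0-1 → d
  2-0 → 2

0x2dfd6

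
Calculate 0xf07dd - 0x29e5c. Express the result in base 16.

0xc6981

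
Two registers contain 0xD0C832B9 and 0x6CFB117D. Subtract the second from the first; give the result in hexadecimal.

0x63CD213C

Subtract column by column in base 16:
  9-D → C (borrow)
  B-7-1 → 3
  2-1 → 1
  3-1 → 2
  8-B → D (borrow)
  C-F-1 → C (borrow)
  0-C-1 → 3 (borrow)
  D-6-1 → 6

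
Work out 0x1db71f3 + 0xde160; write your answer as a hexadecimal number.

Add column by column in base 16, right to left:
  3+0 = 3
  f+6 = 5 carry 1
  1+1+1 = 3
  7+e = 5 carry 1
  b+d+1 = 9 carry 1
  d+0+1 = e
  1+0 = 1

0x1e95353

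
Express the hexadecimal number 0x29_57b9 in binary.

Expand each hex digit to 4 bits: 2=0010 9=1001 5=0101 7=0111 b=1011 9=1001.

0b1010010101011110111001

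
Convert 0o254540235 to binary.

Each octal digit is 3 bits: 2=010 5=101 4=100 5=101 4=100 0=000 2=010 3=011 5=101.

0b10101100101100000010011101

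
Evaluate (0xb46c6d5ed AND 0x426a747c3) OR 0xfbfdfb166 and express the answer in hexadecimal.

0xfbfdff5e7

0xb46c6d5ed AND 0x426a747c3 = 0x0068645c1.
Then OR with 0xfbfdfb166.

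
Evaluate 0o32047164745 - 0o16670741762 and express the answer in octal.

0o13156222763

Subtract column by column in base 8:
  5-2 → 3
  4-6 → 6 (borrow)
  7-7-1 → 7 (borrow)
  4-1-1 → 2
  6-4 → 2
  1-7 → 2 (borrow)
  7-0-1 → 6
  4-7 → 5 (borrow)
  0-6-1 → 1 (borrow)
  2-6-1 → 3 (borrow)
  3-1-1 → 1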